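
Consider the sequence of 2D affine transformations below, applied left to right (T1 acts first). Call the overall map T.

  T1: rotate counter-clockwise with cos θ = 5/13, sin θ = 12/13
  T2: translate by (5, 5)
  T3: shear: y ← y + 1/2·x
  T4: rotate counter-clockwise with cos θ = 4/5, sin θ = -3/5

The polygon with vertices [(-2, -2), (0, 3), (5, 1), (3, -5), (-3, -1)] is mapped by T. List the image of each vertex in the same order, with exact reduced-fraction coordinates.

image vertices: (211/26, 9/13), (799/130, 291/65), (63/5, 34/5), (998/65, 164/65), (413/65, 34/65)

T1 rotate counter-clockwise with cos θ = 5/13, sin θ = 12/13: (-2, -2) → (14/13, -34/13); (0, 3) → (-36/13, 15/13); (5, 1) → (1, 5); (3, -5) → (75/13, 11/13); (-3, -1) → (-3/13, -41/13)
T2 translate by (5, 5): (14/13, -34/13) → (79/13, 31/13); (-36/13, 15/13) → (29/13, 80/13); (1, 5) → (6, 10); (75/13, 11/13) → (140/13, 76/13); (-3/13, -41/13) → (62/13, 24/13)
T3 shear: y ← y + 1/2·x: (79/13, 31/13) → (79/13, 141/26); (29/13, 80/13) → (29/13, 189/26); (6, 10) → (6, 13); (140/13, 76/13) → (140/13, 146/13); (62/13, 24/13) → (62/13, 55/13)
T4 rotate counter-clockwise with cos θ = 4/5, sin θ = -3/5: (79/13, 141/26) → (211/26, 9/13); (29/13, 189/26) → (799/130, 291/65); (6, 13) → (63/5, 34/5); (140/13, 146/13) → (998/65, 164/65); (62/13, 55/13) → (413/65, 34/65)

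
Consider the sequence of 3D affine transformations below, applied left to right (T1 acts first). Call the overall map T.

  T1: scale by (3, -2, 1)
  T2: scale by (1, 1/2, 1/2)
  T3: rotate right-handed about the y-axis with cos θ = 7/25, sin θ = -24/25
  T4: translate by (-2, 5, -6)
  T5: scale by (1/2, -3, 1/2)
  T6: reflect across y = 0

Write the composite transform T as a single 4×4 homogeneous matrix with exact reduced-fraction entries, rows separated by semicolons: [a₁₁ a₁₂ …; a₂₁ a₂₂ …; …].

T = [21/50 0 -6/25 -1; 0 -3 0 15; 36/25 0 7/100 -3; 0 0 0 1]

T1 = [3 0 0 0; 0 -2 0 0; 0 0 1 0; 0 0 0 1]
T2·T1 = [3 0 0 0; 0 -1 0 0; 0 0 1/2 0; 0 0 0 1]
T3·…·T1 = [21/25 0 -12/25 0; 0 -1 0 0; 72/25 0 7/50 0; 0 0 0 1]
T4·…·T1 = [21/25 0 -12/25 -2; 0 -1 0 5; 72/25 0 7/50 -6; 0 0 0 1]
T5·…·T1 = [21/50 0 -6/25 -1; 0 3 0 -15; 36/25 0 7/100 -3; 0 0 0 1]
T6·…·T1 = [21/50 0 -6/25 -1; 0 -3 0 15; 36/25 0 7/100 -3; 0 0 0 1]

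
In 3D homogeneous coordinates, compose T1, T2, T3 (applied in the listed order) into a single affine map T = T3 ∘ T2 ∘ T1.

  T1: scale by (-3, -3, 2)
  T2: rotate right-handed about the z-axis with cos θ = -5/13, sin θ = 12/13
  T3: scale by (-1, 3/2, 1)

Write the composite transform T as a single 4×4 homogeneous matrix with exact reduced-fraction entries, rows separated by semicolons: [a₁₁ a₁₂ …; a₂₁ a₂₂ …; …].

T1 = [-3 0 0 0; 0 -3 0 0; 0 0 2 0; 0 0 0 1]
T2·T1 = [15/13 36/13 0 0; -36/13 15/13 0 0; 0 0 2 0; 0 0 0 1]
T3·…·T1 = [-15/13 -36/13 0 0; -54/13 45/26 0 0; 0 0 2 0; 0 0 0 1]

T = [-15/13 -36/13 0 0; -54/13 45/26 0 0; 0 0 2 0; 0 0 0 1]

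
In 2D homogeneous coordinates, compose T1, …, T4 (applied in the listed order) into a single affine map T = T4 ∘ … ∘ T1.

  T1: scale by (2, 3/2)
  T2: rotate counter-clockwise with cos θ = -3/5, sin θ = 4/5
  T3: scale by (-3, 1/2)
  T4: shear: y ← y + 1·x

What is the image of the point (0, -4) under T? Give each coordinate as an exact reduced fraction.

T(p) = (-72/5, -63/5)

T1 scale by (2, 3/2): (0, -4) → (0, -6)
T2 rotate counter-clockwise with cos θ = -3/5, sin θ = 4/5: (0, -6) → (24/5, 18/5)
T3 scale by (-3, 1/2): (24/5, 18/5) → (-72/5, 9/5)
T4 shear: y ← y + 1·x: (-72/5, 9/5) → (-72/5, -63/5)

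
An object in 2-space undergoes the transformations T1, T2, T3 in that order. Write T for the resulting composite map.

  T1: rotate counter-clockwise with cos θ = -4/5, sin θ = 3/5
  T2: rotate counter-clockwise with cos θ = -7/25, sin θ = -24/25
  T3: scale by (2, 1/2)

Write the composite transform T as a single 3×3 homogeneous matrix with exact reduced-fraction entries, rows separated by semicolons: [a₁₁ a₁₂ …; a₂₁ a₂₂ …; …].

T = [8/5 -6/5 0; 3/10 2/5 0; 0 0 1]

T1 = [-4/5 -3/5 0; 3/5 -4/5 0; 0 0 1]
T2·T1 = [4/5 -3/5 0; 3/5 4/5 0; 0 0 1]
T3·…·T1 = [8/5 -6/5 0; 3/10 2/5 0; 0 0 1]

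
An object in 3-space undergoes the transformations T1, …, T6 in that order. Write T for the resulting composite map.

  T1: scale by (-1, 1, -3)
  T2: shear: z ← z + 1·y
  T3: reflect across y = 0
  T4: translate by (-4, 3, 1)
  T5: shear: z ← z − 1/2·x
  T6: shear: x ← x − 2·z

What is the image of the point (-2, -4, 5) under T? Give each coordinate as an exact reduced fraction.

T1 scale by (-1, 1, -3): (-2, -4, 5) → (2, -4, -15)
T2 shear: z ← z + 1·y: (2, -4, -15) → (2, -4, -19)
T3 reflect across y = 0: (2, -4, -19) → (2, 4, -19)
T4 translate by (-4, 3, 1): (2, 4, -19) → (-2, 7, -18)
T5 shear: z ← z − 1/2·x: (-2, 7, -18) → (-2, 7, -17)
T6 shear: x ← x − 2·z: (-2, 7, -17) → (32, 7, -17)

T(p) = (32, 7, -17)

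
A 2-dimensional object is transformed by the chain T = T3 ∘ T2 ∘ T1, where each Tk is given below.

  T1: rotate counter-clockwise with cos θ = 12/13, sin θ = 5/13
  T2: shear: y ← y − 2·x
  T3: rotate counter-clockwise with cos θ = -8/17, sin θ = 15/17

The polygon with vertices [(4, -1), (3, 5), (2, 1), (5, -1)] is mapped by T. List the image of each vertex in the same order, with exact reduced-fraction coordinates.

T1 rotate counter-clockwise with cos θ = 12/13, sin θ = 5/13: (4, -1) → (53/13, 8/13); (3, 5) → (11/13, 75/13); (2, 1) → (19/13, 22/13); (5, -1) → (5, 1)
T2 shear: y ← y − 2·x: (53/13, 8/13) → (53/13, -98/13); (11/13, 75/13) → (11/13, 53/13); (19/13, 22/13) → (19/13, -16/13); (5, 1) → (5, -9)
T3 rotate counter-clockwise with cos θ = -8/17, sin θ = 15/17: (53/13, -98/13) → (1046/221, 1579/221); (11/13, 53/13) → (-883/221, -259/221); (19/13, -16/13) → (88/221, 413/221); (5, -9) → (95/17, 147/17)

image vertices: (1046/221, 1579/221), (-883/221, -259/221), (88/221, 413/221), (95/17, 147/17)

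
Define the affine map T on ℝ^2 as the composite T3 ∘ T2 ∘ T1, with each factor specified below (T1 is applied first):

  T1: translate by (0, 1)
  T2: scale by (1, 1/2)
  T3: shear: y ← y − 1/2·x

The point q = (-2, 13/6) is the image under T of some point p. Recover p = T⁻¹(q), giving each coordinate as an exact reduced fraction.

T1 = [1 0 0; 0 1 1; 0 0 1]
T2·T1 = [1 0 0; 0 1/2 1/2; 0 0 1]
T3·…·T1 = [1 0 0; -1/2 1/2 1/2; 0 0 1]
det M = 1/2; M⁻¹ = [1 0 0; 1 2 -1; 0 0 1]
M⁻¹ · (-2, 13/6)ᵀ = (-2, 4/3)ᵀ

p = (-2, 4/3)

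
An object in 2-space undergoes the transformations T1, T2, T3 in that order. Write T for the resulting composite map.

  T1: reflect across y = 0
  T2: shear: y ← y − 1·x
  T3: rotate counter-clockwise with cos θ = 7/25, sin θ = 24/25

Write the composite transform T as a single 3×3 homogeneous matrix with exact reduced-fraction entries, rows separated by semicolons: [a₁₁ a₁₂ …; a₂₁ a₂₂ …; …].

T = [31/25 24/25 0; 17/25 -7/25 0; 0 0 1]

T1 = [1 0 0; 0 -1 0; 0 0 1]
T2·T1 = [1 0 0; -1 -1 0; 0 0 1]
T3·…·T1 = [31/25 24/25 0; 17/25 -7/25 0; 0 0 1]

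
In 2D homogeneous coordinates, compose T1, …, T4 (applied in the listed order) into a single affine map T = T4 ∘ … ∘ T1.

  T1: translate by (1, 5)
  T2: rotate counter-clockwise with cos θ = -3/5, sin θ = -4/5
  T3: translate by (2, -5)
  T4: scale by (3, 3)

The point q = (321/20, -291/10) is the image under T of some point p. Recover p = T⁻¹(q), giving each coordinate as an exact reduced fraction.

T1 = [1 0 1; 0 1 5; 0 0 1]
T2·T1 = [-3/5 4/5 17/5; -4/5 -3/5 -19/5; 0 0 1]
T3·…·T1 = [-3/5 4/5 27/5; -4/5 -3/5 -44/5; 0 0 1]
T4·…·T1 = [-9/5 12/5 81/5; -12/5 -9/5 -132/5; 0 0 1]
det M = 9; M⁻¹ = [-1/5 -4/15 -19/5; 4/15 -1/5 -48/5; 0 0 1]
M⁻¹ · (321/20, -291/10)ᵀ = (3/4, 1/2)ᵀ

p = (3/4, 1/2)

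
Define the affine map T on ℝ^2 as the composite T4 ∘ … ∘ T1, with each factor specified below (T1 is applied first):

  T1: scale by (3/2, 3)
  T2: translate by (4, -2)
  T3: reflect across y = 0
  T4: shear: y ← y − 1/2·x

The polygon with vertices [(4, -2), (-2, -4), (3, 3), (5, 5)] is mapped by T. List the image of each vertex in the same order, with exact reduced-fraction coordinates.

T1 scale by (3/2, 3): (4, -2) → (6, -6); (-2, -4) → (-3, -12); (3, 3) → (9/2, 9); (5, 5) → (15/2, 15)
T2 translate by (4, -2): (6, -6) → (10, -8); (-3, -12) → (1, -14); (9/2, 9) → (17/2, 7); (15/2, 15) → (23/2, 13)
T3 reflect across y = 0: (10, -8) → (10, 8); (1, -14) → (1, 14); (17/2, 7) → (17/2, -7); (23/2, 13) → (23/2, -13)
T4 shear: y ← y − 1/2·x: (10, 8) → (10, 3); (1, 14) → (1, 27/2); (17/2, -7) → (17/2, -45/4); (23/2, -13) → (23/2, -75/4)

image vertices: (10, 3), (1, 27/2), (17/2, -45/4), (23/2, -75/4)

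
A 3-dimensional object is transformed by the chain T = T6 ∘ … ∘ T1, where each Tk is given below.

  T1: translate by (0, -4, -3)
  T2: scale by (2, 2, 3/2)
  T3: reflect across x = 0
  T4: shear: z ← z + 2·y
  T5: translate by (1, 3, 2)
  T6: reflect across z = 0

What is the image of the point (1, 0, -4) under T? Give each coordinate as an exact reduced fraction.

T(p) = (-1, -5, 49/2)

T1 translate by (0, -4, -3): (1, 0, -4) → (1, -4, -7)
T2 scale by (2, 2, 3/2): (1, -4, -7) → (2, -8, -21/2)
T3 reflect across x = 0: (2, -8, -21/2) → (-2, -8, -21/2)
T4 shear: z ← z + 2·y: (-2, -8, -21/2) → (-2, -8, -53/2)
T5 translate by (1, 3, 2): (-2, -8, -53/2) → (-1, -5, -49/2)
T6 reflect across z = 0: (-1, -5, -49/2) → (-1, -5, 49/2)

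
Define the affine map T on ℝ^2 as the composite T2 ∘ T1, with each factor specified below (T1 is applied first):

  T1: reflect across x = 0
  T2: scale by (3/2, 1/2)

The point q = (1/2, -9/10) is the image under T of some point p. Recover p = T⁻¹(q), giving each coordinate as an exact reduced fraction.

T1 = [-1 0 0; 0 1 0; 0 0 1]
T2·T1 = [-3/2 0 0; 0 1/2 0; 0 0 1]
det M = -3/4; M⁻¹ = [-2/3 0 0; 0 2 0; 0 0 1]
M⁻¹ · (1/2, -9/10)ᵀ = (-1/3, -9/5)ᵀ

p = (-1/3, -9/5)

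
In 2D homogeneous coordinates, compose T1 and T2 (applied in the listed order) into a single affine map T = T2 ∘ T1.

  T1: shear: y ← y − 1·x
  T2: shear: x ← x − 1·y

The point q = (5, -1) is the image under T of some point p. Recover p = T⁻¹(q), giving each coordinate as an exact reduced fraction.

p = (4, 3)

T1 = [1 0 0; -1 1 0; 0 0 1]
T2·T1 = [2 -1 0; -1 1 0; 0 0 1]
det M = 1; M⁻¹ = [1 1 0; 1 2 0; 0 0 1]
M⁻¹ · (5, -1)ᵀ = (4, 3)ᵀ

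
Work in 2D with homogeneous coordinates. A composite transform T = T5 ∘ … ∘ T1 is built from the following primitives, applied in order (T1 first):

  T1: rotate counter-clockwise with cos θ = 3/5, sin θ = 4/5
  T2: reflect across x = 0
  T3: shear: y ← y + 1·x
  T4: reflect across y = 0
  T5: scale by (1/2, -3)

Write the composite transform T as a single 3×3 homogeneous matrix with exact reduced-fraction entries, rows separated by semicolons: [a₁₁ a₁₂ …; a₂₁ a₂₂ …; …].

T1 = [3/5 -4/5 0; 4/5 3/5 0; 0 0 1]
T2·T1 = [-3/5 4/5 0; 4/5 3/5 0; 0 0 1]
T3·…·T1 = [-3/5 4/5 0; 1/5 7/5 0; 0 0 1]
T4·…·T1 = [-3/5 4/5 0; -1/5 -7/5 0; 0 0 1]
T5·…·T1 = [-3/10 2/5 0; 3/5 21/5 0; 0 0 1]

T = [-3/10 2/5 0; 3/5 21/5 0; 0 0 1]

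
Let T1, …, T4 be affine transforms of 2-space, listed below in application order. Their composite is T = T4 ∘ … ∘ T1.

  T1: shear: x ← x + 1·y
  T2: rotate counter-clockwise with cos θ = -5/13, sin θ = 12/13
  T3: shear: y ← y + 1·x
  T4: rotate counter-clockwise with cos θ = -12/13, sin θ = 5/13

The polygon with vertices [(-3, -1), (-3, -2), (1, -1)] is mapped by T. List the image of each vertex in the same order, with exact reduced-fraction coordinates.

image vertices: (-329/169, 292/169), (-583/169, 257/169), (-229/169, -144/169)

T1 shear: x ← x + 1·y: (-3, -1) → (-4, -1); (-3, -2) → (-5, -2); (1, -1) → (0, -1)
T2 rotate counter-clockwise with cos θ = -5/13, sin θ = 12/13: (-4, -1) → (32/13, -43/13); (-5, -2) → (49/13, -50/13); (0, -1) → (12/13, 5/13)
T3 shear: y ← y + 1·x: (32/13, -43/13) → (32/13, -11/13); (49/13, -50/13) → (49/13, -1/13); (12/13, 5/13) → (12/13, 17/13)
T4 rotate counter-clockwise with cos θ = -12/13, sin θ = 5/13: (32/13, -11/13) → (-329/169, 292/169); (49/13, -1/13) → (-583/169, 257/169); (12/13, 17/13) → (-229/169, -144/169)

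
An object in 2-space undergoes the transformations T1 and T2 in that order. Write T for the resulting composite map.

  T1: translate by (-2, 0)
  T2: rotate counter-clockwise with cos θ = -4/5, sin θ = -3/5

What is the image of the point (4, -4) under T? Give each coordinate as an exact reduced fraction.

T(p) = (-4, 2)

T1 translate by (-2, 0): (4, -4) → (2, -4)
T2 rotate counter-clockwise with cos θ = -4/5, sin θ = -3/5: (2, -4) → (-4, 2)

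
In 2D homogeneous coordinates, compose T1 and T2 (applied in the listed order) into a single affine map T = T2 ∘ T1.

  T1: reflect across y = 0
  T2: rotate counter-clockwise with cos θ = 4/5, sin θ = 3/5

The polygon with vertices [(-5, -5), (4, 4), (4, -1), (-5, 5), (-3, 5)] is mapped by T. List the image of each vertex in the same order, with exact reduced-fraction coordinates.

T1 reflect across y = 0: (-5, -5) → (-5, 5); (4, 4) → (4, -4); (4, -1) → (4, 1); (-5, 5) → (-5, -5); (-3, 5) → (-3, -5)
T2 rotate counter-clockwise with cos θ = 4/5, sin θ = 3/5: (-5, 5) → (-7, 1); (4, -4) → (28/5, -4/5); (4, 1) → (13/5, 16/5); (-5, -5) → (-1, -7); (-3, -5) → (3/5, -29/5)

image vertices: (-7, 1), (28/5, -4/5), (13/5, 16/5), (-1, -7), (3/5, -29/5)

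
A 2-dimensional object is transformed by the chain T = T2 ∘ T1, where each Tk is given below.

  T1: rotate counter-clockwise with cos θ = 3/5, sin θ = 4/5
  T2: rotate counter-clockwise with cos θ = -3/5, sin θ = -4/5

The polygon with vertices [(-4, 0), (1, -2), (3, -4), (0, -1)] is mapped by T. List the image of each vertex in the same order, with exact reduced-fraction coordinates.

T1 rotate counter-clockwise with cos θ = 3/5, sin θ = 4/5: (-4, 0) → (-12/5, -16/5); (1, -2) → (11/5, -2/5); (3, -4) → (5, 0); (0, -1) → (4/5, -3/5)
T2 rotate counter-clockwise with cos θ = -3/5, sin θ = -4/5: (-12/5, -16/5) → (-28/25, 96/25); (11/5, -2/5) → (-41/25, -38/25); (5, 0) → (-3, -4); (4/5, -3/5) → (-24/25, -7/25)

image vertices: (-28/25, 96/25), (-41/25, -38/25), (-3, -4), (-24/25, -7/25)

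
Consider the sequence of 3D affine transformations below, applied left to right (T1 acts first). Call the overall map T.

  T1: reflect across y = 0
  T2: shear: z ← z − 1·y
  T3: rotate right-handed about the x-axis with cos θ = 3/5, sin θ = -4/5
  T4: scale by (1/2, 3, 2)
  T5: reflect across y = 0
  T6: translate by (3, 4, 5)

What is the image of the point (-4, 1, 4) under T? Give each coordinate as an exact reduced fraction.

T(p) = (1, -31/5, 63/5)

T1 reflect across y = 0: (-4, 1, 4) → (-4, -1, 4)
T2 shear: z ← z − 1·y: (-4, -1, 4) → (-4, -1, 5)
T3 rotate right-handed about the x-axis with cos θ = 3/5, sin θ = -4/5: (-4, -1, 5) → (-4, 17/5, 19/5)
T4 scale by (1/2, 3, 2): (-4, 17/5, 19/5) → (-2, 51/5, 38/5)
T5 reflect across y = 0: (-2, 51/5, 38/5) → (-2, -51/5, 38/5)
T6 translate by (3, 4, 5): (-2, -51/5, 38/5) → (1, -31/5, 63/5)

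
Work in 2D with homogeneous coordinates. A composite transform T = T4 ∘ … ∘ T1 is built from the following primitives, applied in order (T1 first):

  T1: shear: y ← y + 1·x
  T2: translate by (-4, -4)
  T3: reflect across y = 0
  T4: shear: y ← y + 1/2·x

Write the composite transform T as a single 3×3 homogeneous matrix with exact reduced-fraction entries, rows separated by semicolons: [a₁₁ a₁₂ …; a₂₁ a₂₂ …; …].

T1 = [1 0 0; 1 1 0; 0 0 1]
T2·T1 = [1 0 -4; 1 1 -4; 0 0 1]
T3·…·T1 = [1 0 -4; -1 -1 4; 0 0 1]
T4·…·T1 = [1 0 -4; -1/2 -1 2; 0 0 1]

T = [1 0 -4; -1/2 -1 2; 0 0 1]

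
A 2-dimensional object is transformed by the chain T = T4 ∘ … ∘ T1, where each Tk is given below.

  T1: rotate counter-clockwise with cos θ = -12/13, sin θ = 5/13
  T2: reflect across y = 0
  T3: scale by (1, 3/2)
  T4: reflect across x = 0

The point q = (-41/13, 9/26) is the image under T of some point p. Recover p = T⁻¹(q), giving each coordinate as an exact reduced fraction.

p = (-3, -1)

T1 = [-12/13 -5/13 0; 5/13 -12/13 0; 0 0 1]
T2·T1 = [-12/13 -5/13 0; -5/13 12/13 0; 0 0 1]
T3·…·T1 = [-12/13 -5/13 0; -15/26 18/13 0; 0 0 1]
T4·…·T1 = [12/13 5/13 0; -15/26 18/13 0; 0 0 1]
det M = 3/2; M⁻¹ = [12/13 -10/39 0; 5/13 8/13 0; 0 0 1]
M⁻¹ · (-41/13, 9/26)ᵀ = (-3, -1)ᵀ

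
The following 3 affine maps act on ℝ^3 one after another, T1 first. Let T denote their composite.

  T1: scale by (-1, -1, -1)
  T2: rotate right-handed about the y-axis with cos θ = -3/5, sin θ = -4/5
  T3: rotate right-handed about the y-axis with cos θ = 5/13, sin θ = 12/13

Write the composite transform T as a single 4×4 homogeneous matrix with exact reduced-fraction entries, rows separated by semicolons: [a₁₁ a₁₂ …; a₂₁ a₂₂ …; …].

T1 = [-1 0 0 0; 0 -1 0 0; 0 0 -1 0; 0 0 0 1]
T2·T1 = [3/5 0 4/5 0; 0 -1 0 0; -4/5 0 3/5 0; 0 0 0 1]
T3·…·T1 = [-33/65 0 56/65 0; 0 -1 0 0; -56/65 0 -33/65 0; 0 0 0 1]

T = [-33/65 0 56/65 0; 0 -1 0 0; -56/65 0 -33/65 0; 0 0 0 1]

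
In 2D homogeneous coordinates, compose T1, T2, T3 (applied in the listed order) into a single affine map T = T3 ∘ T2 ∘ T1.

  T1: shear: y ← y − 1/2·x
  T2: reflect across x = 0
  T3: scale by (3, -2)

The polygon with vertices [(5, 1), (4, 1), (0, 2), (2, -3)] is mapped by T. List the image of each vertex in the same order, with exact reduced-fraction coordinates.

image vertices: (-15, 3), (-12, 2), (0, -4), (-6, 8)

T1 shear: y ← y − 1/2·x: (5, 1) → (5, -3/2); (4, 1) → (4, -1); (0, 2) → (0, 2); (2, -3) → (2, -4)
T2 reflect across x = 0: (5, -3/2) → (-5, -3/2); (4, -1) → (-4, -1); (0, 2) → (0, 2); (2, -4) → (-2, -4)
T3 scale by (3, -2): (-5, -3/2) → (-15, 3); (-4, -1) → (-12, 2); (0, 2) → (0, -4); (-2, -4) → (-6, 8)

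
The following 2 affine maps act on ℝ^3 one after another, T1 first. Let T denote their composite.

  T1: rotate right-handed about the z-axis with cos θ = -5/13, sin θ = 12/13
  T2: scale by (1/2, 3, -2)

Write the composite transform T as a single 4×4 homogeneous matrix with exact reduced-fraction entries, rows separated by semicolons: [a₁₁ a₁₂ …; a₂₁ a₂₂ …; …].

T1 = [-5/13 -12/13 0 0; 12/13 -5/13 0 0; 0 0 1 0; 0 0 0 1]
T2·T1 = [-5/26 -6/13 0 0; 36/13 -15/13 0 0; 0 0 -2 0; 0 0 0 1]

T = [-5/26 -6/13 0 0; 36/13 -15/13 0 0; 0 0 -2 0; 0 0 0 1]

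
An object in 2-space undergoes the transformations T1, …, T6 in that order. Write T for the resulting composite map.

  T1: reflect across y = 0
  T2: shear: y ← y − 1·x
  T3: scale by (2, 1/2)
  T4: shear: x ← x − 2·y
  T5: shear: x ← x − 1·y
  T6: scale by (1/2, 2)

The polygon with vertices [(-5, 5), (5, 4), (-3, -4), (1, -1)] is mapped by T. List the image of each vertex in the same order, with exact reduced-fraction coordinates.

T1 reflect across y = 0: (-5, 5) → (-5, -5); (5, 4) → (5, -4); (-3, -4) → (-3, 4); (1, -1) → (1, 1)
T2 shear: y ← y − 1·x: (-5, -5) → (-5, 0); (5, -4) → (5, -9); (-3, 4) → (-3, 7); (1, 1) → (1, 0)
T3 scale by (2, 1/2): (-5, 0) → (-10, 0); (5, -9) → (10, -9/2); (-3, 7) → (-6, 7/2); (1, 0) → (2, 0)
T4 shear: x ← x − 2·y: (-10, 0) → (-10, 0); (10, -9/2) → (19, -9/2); (-6, 7/2) → (-13, 7/2); (2, 0) → (2, 0)
T5 shear: x ← x − 1·y: (-10, 0) → (-10, 0); (19, -9/2) → (47/2, -9/2); (-13, 7/2) → (-33/2, 7/2); (2, 0) → (2, 0)
T6 scale by (1/2, 2): (-10, 0) → (-5, 0); (47/2, -9/2) → (47/4, -9); (-33/2, 7/2) → (-33/4, 7); (2, 0) → (1, 0)

image vertices: (-5, 0), (47/4, -9), (-33/4, 7), (1, 0)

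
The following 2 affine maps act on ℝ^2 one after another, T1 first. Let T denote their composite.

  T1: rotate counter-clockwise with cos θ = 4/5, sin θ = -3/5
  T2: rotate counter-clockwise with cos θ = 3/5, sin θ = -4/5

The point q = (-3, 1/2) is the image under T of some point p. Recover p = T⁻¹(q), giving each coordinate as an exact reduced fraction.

p = (-1/2, -3)

T1 = [4/5 3/5 0; -3/5 4/5 0; 0 0 1]
T2·T1 = [0 1 0; -1 0 0; 0 0 1]
det M = 1; M⁻¹ = [0 -1 0; 1 0 0; 0 0 1]
M⁻¹ · (-3, 1/2)ᵀ = (-1/2, -3)ᵀ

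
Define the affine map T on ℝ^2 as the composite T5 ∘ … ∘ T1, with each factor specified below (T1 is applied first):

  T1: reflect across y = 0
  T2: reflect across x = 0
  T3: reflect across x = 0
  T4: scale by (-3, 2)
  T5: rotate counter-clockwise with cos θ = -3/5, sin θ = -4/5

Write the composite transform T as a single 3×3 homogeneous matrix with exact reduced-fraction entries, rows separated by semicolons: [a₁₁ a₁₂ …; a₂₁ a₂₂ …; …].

T1 = [1 0 0; 0 -1 0; 0 0 1]
T2·T1 = [-1 0 0; 0 -1 0; 0 0 1]
T3·…·T1 = [1 0 0; 0 -1 0; 0 0 1]
T4·…·T1 = [-3 0 0; 0 -2 0; 0 0 1]
T5·…·T1 = [9/5 -8/5 0; 12/5 6/5 0; 0 0 1]

T = [9/5 -8/5 0; 12/5 6/5 0; 0 0 1]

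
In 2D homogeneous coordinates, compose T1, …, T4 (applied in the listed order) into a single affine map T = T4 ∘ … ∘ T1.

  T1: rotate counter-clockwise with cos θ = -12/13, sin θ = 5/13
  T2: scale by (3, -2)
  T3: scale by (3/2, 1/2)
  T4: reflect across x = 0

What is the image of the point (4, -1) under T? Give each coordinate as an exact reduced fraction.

T(p) = (387/26, -32/13)

T1 rotate counter-clockwise with cos θ = -12/13, sin θ = 5/13: (4, -1) → (-43/13, 32/13)
T2 scale by (3, -2): (-43/13, 32/13) → (-129/13, -64/13)
T3 scale by (3/2, 1/2): (-129/13, -64/13) → (-387/26, -32/13)
T4 reflect across x = 0: (-387/26, -32/13) → (387/26, -32/13)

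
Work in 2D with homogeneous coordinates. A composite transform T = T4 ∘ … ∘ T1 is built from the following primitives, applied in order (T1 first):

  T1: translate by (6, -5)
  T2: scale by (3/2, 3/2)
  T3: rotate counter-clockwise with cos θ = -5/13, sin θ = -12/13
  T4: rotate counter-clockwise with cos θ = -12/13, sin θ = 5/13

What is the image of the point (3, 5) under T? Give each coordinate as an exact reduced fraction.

T1 translate by (6, -5): (3, 5) → (9, 0)
T2 scale by (3/2, 3/2): (9, 0) → (27/2, 0)
T3 rotate counter-clockwise with cos θ = -5/13, sin θ = -12/13: (27/2, 0) → (-135/26, -162/13)
T4 rotate counter-clockwise with cos θ = -12/13, sin θ = 5/13: (-135/26, -162/13) → (1620/169, 3213/338)

T(p) = (1620/169, 3213/338)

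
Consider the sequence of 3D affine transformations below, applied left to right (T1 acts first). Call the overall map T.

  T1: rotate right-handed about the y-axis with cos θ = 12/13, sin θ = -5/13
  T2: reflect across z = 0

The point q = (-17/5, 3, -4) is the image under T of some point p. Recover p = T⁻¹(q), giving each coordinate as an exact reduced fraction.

T1 = [12/13 0 -5/13 0; 0 1 0 0; 5/13 0 12/13 0; 0 0 0 1]
T2·T1 = [12/13 0 -5/13 0; 0 1 0 0; -5/13 0 -12/13 0; 0 0 0 1]
det M = -1; M⁻¹ = [12/13 0 -5/13 0; 0 1 0 0; -5/13 0 -12/13 0; 0 0 0 1]
M⁻¹ · (-17/5, 3, -4)ᵀ = (-8/5, 3, 5)ᵀ

p = (-8/5, 3, 5)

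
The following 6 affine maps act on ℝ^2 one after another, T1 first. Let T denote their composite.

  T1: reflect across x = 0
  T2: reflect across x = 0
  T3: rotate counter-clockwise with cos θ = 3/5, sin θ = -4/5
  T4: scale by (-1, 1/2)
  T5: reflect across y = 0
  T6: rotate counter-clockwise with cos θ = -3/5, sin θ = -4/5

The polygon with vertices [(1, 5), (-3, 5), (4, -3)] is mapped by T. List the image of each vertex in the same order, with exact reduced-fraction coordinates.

image vertices: (47/25, 217/50), (-21/25, 169/50), (2, -3/2)

T1 reflect across x = 0: (1, 5) → (-1, 5); (-3, 5) → (3, 5); (4, -3) → (-4, -3)
T2 reflect across x = 0: (-1, 5) → (1, 5); (3, 5) → (-3, 5); (-4, -3) → (4, -3)
T3 rotate counter-clockwise with cos θ = 3/5, sin θ = -4/5: (1, 5) → (23/5, 11/5); (-3, 5) → (11/5, 27/5); (4, -3) → (0, -5)
T4 scale by (-1, 1/2): (23/5, 11/5) → (-23/5, 11/10); (11/5, 27/5) → (-11/5, 27/10); (0, -5) → (0, -5/2)
T5 reflect across y = 0: (-23/5, 11/10) → (-23/5, -11/10); (-11/5, 27/10) → (-11/5, -27/10); (0, -5/2) → (0, 5/2)
T6 rotate counter-clockwise with cos θ = -3/5, sin θ = -4/5: (-23/5, -11/10) → (47/25, 217/50); (-11/5, -27/10) → (-21/25, 169/50); (0, 5/2) → (2, -3/2)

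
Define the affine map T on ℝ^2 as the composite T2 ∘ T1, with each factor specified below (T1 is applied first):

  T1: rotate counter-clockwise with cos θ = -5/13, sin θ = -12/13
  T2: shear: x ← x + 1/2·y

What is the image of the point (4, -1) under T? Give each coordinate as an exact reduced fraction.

T1 rotate counter-clockwise with cos θ = -5/13, sin θ = -12/13: (4, -1) → (-32/13, -43/13)
T2 shear: x ← x + 1/2·y: (-32/13, -43/13) → (-107/26, -43/13)

T(p) = (-107/26, -43/13)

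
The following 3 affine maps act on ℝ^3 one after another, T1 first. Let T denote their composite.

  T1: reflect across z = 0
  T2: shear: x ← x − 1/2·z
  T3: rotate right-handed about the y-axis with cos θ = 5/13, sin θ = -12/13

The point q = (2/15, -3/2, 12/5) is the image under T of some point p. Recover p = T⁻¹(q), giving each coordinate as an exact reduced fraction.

T1 = [1 0 0 0; 0 1 0 0; 0 0 -1 0; 0 0 0 1]
T2·T1 = [1 0 1/2 0; 0 1 0 0; 0 0 -1 0; 0 0 0 1]
T3·…·T1 = [5/13 0 29/26 0; 0 1 0 0; 12/13 0 1/13 0; 0 0 0 1]
det M = -1; M⁻¹ = [-1/13 0 29/26 0; 0 1 0 0; 12/13 0 -5/13 0; 0 0 0 1]
M⁻¹ · (2/15, -3/2, 12/5)ᵀ = (8/3, -3/2, -4/5)ᵀ

p = (8/3, -3/2, -4/5)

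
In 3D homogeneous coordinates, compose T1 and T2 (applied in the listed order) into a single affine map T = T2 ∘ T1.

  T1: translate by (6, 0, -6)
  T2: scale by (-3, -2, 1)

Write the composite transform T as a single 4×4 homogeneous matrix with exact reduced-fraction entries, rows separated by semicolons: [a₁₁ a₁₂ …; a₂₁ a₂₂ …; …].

T = [-3 0 0 -18; 0 -2 0 0; 0 0 1 -6; 0 0 0 1]

T1 = [1 0 0 6; 0 1 0 0; 0 0 1 -6; 0 0 0 1]
T2·T1 = [-3 0 0 -18; 0 -2 0 0; 0 0 1 -6; 0 0 0 1]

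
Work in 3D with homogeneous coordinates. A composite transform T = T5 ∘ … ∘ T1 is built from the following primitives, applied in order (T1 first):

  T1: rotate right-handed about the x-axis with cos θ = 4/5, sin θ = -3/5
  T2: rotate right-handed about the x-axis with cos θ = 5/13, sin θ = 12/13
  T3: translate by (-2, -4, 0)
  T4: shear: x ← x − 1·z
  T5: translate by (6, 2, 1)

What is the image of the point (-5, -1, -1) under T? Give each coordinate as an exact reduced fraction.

T1 rotate right-handed about the x-axis with cos θ = 4/5, sin θ = -3/5: (-5, -1, -1) → (-5, -7/5, -1/5)
T2 rotate right-handed about the x-axis with cos θ = 5/13, sin θ = 12/13: (-5, -7/5, -1/5) → (-5, -23/65, -89/65)
T3 translate by (-2, -4, 0): (-5, -23/65, -89/65) → (-7, -283/65, -89/65)
T4 shear: x ← x − 1·z: (-7, -283/65, -89/65) → (-366/65, -283/65, -89/65)
T5 translate by (6, 2, 1): (-366/65, -283/65, -89/65) → (24/65, -153/65, -24/65)

T(p) = (24/65, -153/65, -24/65)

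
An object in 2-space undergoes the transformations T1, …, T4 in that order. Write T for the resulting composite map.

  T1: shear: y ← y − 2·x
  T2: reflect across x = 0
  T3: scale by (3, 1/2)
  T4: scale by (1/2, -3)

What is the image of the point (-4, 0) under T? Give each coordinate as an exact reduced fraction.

T(p) = (6, -12)

T1 shear: y ← y − 2·x: (-4, 0) → (-4, 8)
T2 reflect across x = 0: (-4, 8) → (4, 8)
T3 scale by (3, 1/2): (4, 8) → (12, 4)
T4 scale by (1/2, -3): (12, 4) → (6, -12)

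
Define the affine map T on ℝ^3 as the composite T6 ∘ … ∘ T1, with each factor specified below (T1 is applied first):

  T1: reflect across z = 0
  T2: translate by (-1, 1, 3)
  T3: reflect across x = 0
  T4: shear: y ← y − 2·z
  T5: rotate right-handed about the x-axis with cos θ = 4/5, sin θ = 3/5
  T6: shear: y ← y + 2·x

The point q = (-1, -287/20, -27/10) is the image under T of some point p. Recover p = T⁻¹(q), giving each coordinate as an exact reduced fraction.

p = (2, -2, -9/4)

T1 = [1 0 0 0; 0 1 0 0; 0 0 -1 0; 0 0 0 1]
T2·T1 = [1 0 0 -1; 0 1 0 1; 0 0 -1 3; 0 0 0 1]
T3·…·T1 = [-1 0 0 1; 0 1 0 1; 0 0 -1 3; 0 0 0 1]
T4·…·T1 = [-1 0 0 1; 0 1 2 -5; 0 0 -1 3; 0 0 0 1]
T5·…·T1 = [-1 0 0 1; 0 4/5 11/5 -29/5; 0 3/5 2/5 -3/5; 0 0 0 1]
T6·…·T1 = [-1 0 0 1; -2 4/5 11/5 -19/5; 0 3/5 2/5 -3/5; 0 0 0 1]
det M = 1; M⁻¹ = [-1 0 0 1; 4/5 -2/5 11/5 -1; -6/5 3/5 -4/5 3; 0 0 0 1]
M⁻¹ · (-1, -287/20, -27/10)ᵀ = (2, -2, -9/4)ᵀ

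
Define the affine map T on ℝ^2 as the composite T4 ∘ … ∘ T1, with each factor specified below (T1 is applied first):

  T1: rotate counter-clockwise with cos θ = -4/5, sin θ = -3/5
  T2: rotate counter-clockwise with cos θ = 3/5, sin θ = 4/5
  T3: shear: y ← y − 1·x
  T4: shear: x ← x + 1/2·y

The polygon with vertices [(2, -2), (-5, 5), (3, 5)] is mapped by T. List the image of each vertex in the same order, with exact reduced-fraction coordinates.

image vertices: (-2, 0), (5, 0), (1, -8)

T1 rotate counter-clockwise with cos θ = -4/5, sin θ = -3/5: (2, -2) → (-14/5, 2/5); (-5, 5) → (7, -1); (3, 5) → (3/5, -29/5)
T2 rotate counter-clockwise with cos θ = 3/5, sin θ = 4/5: (-14/5, 2/5) → (-2, -2); (7, -1) → (5, 5); (3/5, -29/5) → (5, -3)
T3 shear: y ← y − 1·x: (-2, -2) → (-2, 0); (5, 5) → (5, 0); (5, -3) → (5, -8)
T4 shear: x ← x + 1/2·y: (-2, 0) → (-2, 0); (5, 0) → (5, 0); (5, -8) → (1, -8)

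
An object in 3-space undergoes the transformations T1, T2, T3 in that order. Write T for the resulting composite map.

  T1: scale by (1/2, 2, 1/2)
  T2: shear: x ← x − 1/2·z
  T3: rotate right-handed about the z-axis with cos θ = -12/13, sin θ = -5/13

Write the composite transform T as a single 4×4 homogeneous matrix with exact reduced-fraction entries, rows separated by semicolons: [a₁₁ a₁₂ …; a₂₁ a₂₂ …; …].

T1 = [1/2 0 0 0; 0 2 0 0; 0 0 1/2 0; 0 0 0 1]
T2·T1 = [1/2 0 -1/4 0; 0 2 0 0; 0 0 1/2 0; 0 0 0 1]
T3·…·T1 = [-6/13 10/13 3/13 0; -5/26 -24/13 5/52 0; 0 0 1/2 0; 0 0 0 1]

T = [-6/13 10/13 3/13 0; -5/26 -24/13 5/52 0; 0 0 1/2 0; 0 0 0 1]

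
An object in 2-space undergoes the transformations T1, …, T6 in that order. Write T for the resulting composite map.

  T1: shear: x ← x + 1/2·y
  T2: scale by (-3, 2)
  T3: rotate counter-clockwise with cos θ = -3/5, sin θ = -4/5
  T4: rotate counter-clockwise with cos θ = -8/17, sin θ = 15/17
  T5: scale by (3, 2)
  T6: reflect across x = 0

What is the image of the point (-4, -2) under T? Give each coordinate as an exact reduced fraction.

T(p) = (-3624/85, -1062/85)

T1 shear: x ← x + 1/2·y: (-4, -2) → (-5, -2)
T2 scale by (-3, 2): (-5, -2) → (15, -4)
T3 rotate counter-clockwise with cos θ = -3/5, sin θ = -4/5: (15, -4) → (-61/5, -48/5)
T4 rotate counter-clockwise with cos θ = -8/17, sin θ = 15/17: (-61/5, -48/5) → (1208/85, -531/85)
T5 scale by (3, 2): (1208/85, -531/85) → (3624/85, -1062/85)
T6 reflect across x = 0: (3624/85, -1062/85) → (-3624/85, -1062/85)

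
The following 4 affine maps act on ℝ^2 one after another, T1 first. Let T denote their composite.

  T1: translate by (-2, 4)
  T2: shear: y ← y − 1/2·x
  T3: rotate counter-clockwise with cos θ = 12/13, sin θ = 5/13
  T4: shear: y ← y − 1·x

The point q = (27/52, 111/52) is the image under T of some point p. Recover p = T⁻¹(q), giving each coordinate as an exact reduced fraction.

T1 = [1 0 -2; 0 1 4; 0 0 1]
T2·T1 = [1 0 -2; -1/2 1 5; 0 0 1]
T3·…·T1 = [29/26 -5/13 -49/13; -1/13 12/13 50/13; 0 0 1]
T4·…·T1 = [29/26 -5/13 -49/13; -31/26 17/13 99/13; 0 0 1]
det M = 1; M⁻¹ = [17/13 5/13 2; 31/26 29/26 -4; 0 0 1]
M⁻¹ · (27/52, 111/52)ᵀ = (7/2, -1)ᵀ

p = (7/2, -1)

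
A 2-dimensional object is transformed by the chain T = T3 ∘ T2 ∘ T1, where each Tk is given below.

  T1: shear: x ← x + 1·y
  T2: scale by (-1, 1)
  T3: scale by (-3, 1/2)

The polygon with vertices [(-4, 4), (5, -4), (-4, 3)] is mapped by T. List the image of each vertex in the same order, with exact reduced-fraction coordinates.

T1 shear: x ← x + 1·y: (-4, 4) → (0, 4); (5, -4) → (1, -4); (-4, 3) → (-1, 3)
T2 scale by (-1, 1): (0, 4) → (0, 4); (1, -4) → (-1, -4); (-1, 3) → (1, 3)
T3 scale by (-3, 1/2): (0, 4) → (0, 2); (-1, -4) → (3, -2); (1, 3) → (-3, 3/2)

image vertices: (0, 2), (3, -2), (-3, 3/2)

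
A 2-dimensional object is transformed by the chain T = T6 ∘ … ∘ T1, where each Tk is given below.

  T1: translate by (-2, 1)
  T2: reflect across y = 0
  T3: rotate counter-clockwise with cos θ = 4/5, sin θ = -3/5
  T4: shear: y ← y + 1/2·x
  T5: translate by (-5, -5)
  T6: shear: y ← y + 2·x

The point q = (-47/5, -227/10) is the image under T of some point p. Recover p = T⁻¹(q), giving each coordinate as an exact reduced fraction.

T1 = [1 0 -2; 0 1 1; 0 0 1]
T2·T1 = [1 0 -2; 0 -1 -1; 0 0 1]
T3·…·T1 = [4/5 -3/5 -11/5; -3/5 -4/5 2/5; 0 0 1]
T4·…·T1 = [4/5 -3/5 -11/5; -1/5 -11/10 -7/10; 0 0 1]
T5·…·T1 = [4/5 -3/5 -36/5; -1/5 -11/10 -57/10; 0 0 1]
T6·…·T1 = [4/5 -3/5 -36/5; 7/5 -23/10 -201/10; 0 0 1]
det M = -1; M⁻¹ = [23/10 -3/5 9/2; 7/5 -4/5 -6; 0 0 1]
M⁻¹ · (-47/5, -227/10)ᵀ = (-7/2, -1)ᵀ

p = (-7/2, -1)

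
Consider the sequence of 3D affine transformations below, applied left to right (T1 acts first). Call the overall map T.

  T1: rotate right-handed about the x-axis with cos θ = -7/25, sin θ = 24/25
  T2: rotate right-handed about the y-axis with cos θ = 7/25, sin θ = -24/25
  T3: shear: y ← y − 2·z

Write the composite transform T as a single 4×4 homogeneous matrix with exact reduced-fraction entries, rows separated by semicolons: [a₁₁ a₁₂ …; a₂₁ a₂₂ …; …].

T1 = [1 0 0 0; 0 -7/25 -24/25 0; 0 24/25 -7/25 0; 0 0 0 1]
T2·T1 = [7/25 -576/625 168/625 0; 0 -7/25 -24/25 0; 24/25 168/625 -49/625 0; 0 0 0 1]
T3·…·T1 = [7/25 -576/625 168/625 0; -48/25 -511/625 -502/625 0; 24/25 168/625 -49/625 0; 0 0 0 1]

T = [7/25 -576/625 168/625 0; -48/25 -511/625 -502/625 0; 24/25 168/625 -49/625 0; 0 0 0 1]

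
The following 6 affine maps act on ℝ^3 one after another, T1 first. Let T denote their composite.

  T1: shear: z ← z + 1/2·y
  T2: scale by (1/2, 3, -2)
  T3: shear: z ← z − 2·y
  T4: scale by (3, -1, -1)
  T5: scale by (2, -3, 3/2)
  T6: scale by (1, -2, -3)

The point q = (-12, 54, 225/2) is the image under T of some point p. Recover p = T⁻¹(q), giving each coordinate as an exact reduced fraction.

T1 = [1 0 0 0; 0 1 0 0; 0 1/2 1 0; 0 0 0 1]
T2·T1 = [1/2 0 0 0; 0 3 0 0; 0 -1 -2 0; 0 0 0 1]
T3·…·T1 = [1/2 0 0 0; 0 3 0 0; 0 -7 -2 0; 0 0 0 1]
T4·…·T1 = [3/2 0 0 0; 0 -3 0 0; 0 7 2 0; 0 0 0 1]
T5·…·T1 = [3 0 0 0; 0 9 0 0; 0 21/2 3 0; 0 0 0 1]
T6·…·T1 = [3 0 0 0; 0 -18 0 0; 0 -63/2 -9 0; 0 0 0 1]
det M = 486; M⁻¹ = [1/3 0 0 0; 0 -1/18 0 0; 0 7/36 -1/9 0; 0 0 0 1]
M⁻¹ · (-12, 54, 225/2)ᵀ = (-4, -3, -2)ᵀ

p = (-4, -3, -2)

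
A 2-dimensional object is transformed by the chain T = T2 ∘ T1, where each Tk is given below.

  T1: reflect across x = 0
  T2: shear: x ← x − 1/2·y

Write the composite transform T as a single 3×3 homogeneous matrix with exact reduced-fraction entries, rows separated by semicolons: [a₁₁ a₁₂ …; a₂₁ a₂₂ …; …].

T = [-1 -1/2 0; 0 1 0; 0 0 1]

T1 = [-1 0 0; 0 1 0; 0 0 1]
T2·T1 = [-1 -1/2 0; 0 1 0; 0 0 1]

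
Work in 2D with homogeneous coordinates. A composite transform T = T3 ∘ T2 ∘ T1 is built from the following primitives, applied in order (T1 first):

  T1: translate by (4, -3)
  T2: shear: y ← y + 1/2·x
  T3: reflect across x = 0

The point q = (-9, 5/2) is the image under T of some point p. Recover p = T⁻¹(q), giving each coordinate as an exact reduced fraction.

p = (5, 1)

T1 = [1 0 4; 0 1 -3; 0 0 1]
T2·T1 = [1 0 4; 1/2 1 -1; 0 0 1]
T3·…·T1 = [-1 0 -4; 1/2 1 -1; 0 0 1]
det M = -1; M⁻¹ = [-1 0 -4; 1/2 1 3; 0 0 1]
M⁻¹ · (-9, 5/2)ᵀ = (5, 1)ᵀ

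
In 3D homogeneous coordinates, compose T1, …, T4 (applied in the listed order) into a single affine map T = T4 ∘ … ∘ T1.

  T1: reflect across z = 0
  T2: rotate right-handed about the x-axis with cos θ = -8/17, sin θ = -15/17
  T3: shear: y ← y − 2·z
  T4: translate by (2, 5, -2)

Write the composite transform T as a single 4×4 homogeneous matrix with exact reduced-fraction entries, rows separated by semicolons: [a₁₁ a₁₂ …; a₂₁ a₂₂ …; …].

T = [1 0 0 2; 0 22/17 -31/17 5; 0 -15/17 8/17 -2; 0 0 0 1]

T1 = [1 0 0 0; 0 1 0 0; 0 0 -1 0; 0 0 0 1]
T2·T1 = [1 0 0 0; 0 -8/17 -15/17 0; 0 -15/17 8/17 0; 0 0 0 1]
T3·…·T1 = [1 0 0 0; 0 22/17 -31/17 0; 0 -15/17 8/17 0; 0 0 0 1]
T4·…·T1 = [1 0 0 2; 0 22/17 -31/17 5; 0 -15/17 8/17 -2; 0 0 0 1]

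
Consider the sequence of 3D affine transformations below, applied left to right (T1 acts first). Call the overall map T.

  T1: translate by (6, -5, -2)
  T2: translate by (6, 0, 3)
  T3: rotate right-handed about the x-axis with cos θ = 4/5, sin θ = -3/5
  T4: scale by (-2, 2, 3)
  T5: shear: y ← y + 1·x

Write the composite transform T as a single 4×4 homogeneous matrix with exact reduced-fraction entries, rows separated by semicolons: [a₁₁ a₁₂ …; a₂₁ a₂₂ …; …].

T = [-2 0 0 -24; -2 8/5 6/5 -154/5; 0 -9/5 12/5 57/5; 0 0 0 1]

T1 = [1 0 0 6; 0 1 0 -5; 0 0 1 -2; 0 0 0 1]
T2·T1 = [1 0 0 12; 0 1 0 -5; 0 0 1 1; 0 0 0 1]
T3·…·T1 = [1 0 0 12; 0 4/5 3/5 -17/5; 0 -3/5 4/5 19/5; 0 0 0 1]
T4·…·T1 = [-2 0 0 -24; 0 8/5 6/5 -34/5; 0 -9/5 12/5 57/5; 0 0 0 1]
T5·…·T1 = [-2 0 0 -24; -2 8/5 6/5 -154/5; 0 -9/5 12/5 57/5; 0 0 0 1]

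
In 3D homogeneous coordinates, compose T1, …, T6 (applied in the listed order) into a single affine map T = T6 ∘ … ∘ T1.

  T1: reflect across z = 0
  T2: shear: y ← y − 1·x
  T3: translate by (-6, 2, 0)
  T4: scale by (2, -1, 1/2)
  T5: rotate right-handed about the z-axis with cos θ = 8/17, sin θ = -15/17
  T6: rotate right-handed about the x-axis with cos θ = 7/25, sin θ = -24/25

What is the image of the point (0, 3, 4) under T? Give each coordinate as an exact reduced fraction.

T1 reflect across z = 0: (0, 3, 4) → (0, 3, -4)
T2 shear: y ← y − 1·x: (0, 3, -4) → (0, 3, -4)
T3 translate by (-6, 2, 0): (0, 3, -4) → (-6, 5, -4)
T4 scale by (2, -1, 1/2): (-6, 5, -4) → (-12, -5, -2)
T5 rotate right-handed about the z-axis with cos θ = 8/17, sin θ = -15/17: (-12, -5, -2) → (-171/17, 140/17, -2)
T6 rotate right-handed about the x-axis with cos θ = 7/25, sin θ = -24/25: (-171/17, 140/17, -2) → (-171/17, 164/425, -3598/425)

T(p) = (-171/17, 164/425, -3598/425)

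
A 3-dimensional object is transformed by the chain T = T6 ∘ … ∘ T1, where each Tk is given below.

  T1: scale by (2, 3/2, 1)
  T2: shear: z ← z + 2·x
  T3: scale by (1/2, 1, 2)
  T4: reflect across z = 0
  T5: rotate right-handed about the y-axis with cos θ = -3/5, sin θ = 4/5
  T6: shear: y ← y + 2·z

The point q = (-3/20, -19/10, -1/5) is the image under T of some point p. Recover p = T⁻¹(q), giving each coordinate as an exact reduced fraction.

p = (1/4, -1, -1)

T1 = [2 0 0 0; 0 3/2 0 0; 0 0 1 0; 0 0 0 1]
T2·T1 = [2 0 0 0; 0 3/2 0 0; 4 0 1 0; 0 0 0 1]
T3·…·T1 = [1 0 0 0; 0 3/2 0 0; 8 0 2 0; 0 0 0 1]
T4·…·T1 = [1 0 0 0; 0 3/2 0 0; -8 0 -2 0; 0 0 0 1]
T5·…·T1 = [-7 0 -8/5 0; 0 3/2 0 0; 4 0 6/5 0; 0 0 0 1]
T6·…·T1 = [-7 0 -8/5 0; 8 3/2 12/5 0; 4 0 6/5 0; 0 0 0 1]
det M = -3; M⁻¹ = [-3/5 0 -4/5 0; 0 2/3 -4/3 0; 2 0 7/2 0; 0 0 0 1]
M⁻¹ · (-3/20, -19/10, -1/5)ᵀ = (1/4, -1, -1)ᵀ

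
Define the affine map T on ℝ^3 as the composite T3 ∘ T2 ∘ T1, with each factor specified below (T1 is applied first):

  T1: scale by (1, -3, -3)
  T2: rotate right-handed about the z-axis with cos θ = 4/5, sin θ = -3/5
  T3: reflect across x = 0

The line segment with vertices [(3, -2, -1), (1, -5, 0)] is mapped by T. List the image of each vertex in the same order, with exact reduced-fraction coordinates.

T1 scale by (1, -3, -3): (3, -2, -1) → (3, 6, 3); (1, -5, 0) → (1, 15, 0)
T2 rotate right-handed about the z-axis with cos θ = 4/5, sin θ = -3/5: (3, 6, 3) → (6, 3, 3); (1, 15, 0) → (49/5, 57/5, 0)
T3 reflect across x = 0: (6, 3, 3) → (-6, 3, 3); (49/5, 57/5, 0) → (-49/5, 57/5, 0)

image vertices: (-6, 3, 3), (-49/5, 57/5, 0)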